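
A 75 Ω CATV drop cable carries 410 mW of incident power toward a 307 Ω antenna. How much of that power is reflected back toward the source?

Γ = (307 − 75)/(307 + 75) = 0.607
|Γ|² = 0.369
P_refl = |Γ|²·P_inc = 151 mW, P_del = (1 − |Γ|²)·P_inc = 259 mW

P_reflected ≈ 151 mW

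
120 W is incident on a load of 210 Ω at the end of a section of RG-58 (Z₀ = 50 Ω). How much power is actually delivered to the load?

P_delivered ≈ 74.6 W

Γ = (210 − 50)/(210 + 50) = 0.615
|Γ|² = 0.379
P_refl = |Γ|²·P_inc = 45.4 W, P_del = (1 − |Γ|²)·P_inc = 74.6 W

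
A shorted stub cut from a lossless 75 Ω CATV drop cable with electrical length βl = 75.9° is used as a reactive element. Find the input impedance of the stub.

tan(βl) = 3.98
For a shorted stub, Z_in = jZ_0·tan(βl)

Z_in ≈ +j299 Ω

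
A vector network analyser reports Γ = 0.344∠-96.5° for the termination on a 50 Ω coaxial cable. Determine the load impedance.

Z_L = Z_0·(1 + Γ)/(1 − Γ) = 50·(0.961 − j0.342)/(1.04 + j0.342)

Z_L ≈ 36.9 − j28.6 Ω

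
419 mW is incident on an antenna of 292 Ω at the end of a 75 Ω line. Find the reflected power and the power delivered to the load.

P_reflected ≈ 146 mW; P_delivered ≈ 273 mW

Γ = (292 − 75)/(292 + 75) = 0.591
|Γ|² = 0.35
P_refl = |Γ|²·P_inc = 146 mW, P_del = (1 − |Γ|²)·P_inc = 273 mW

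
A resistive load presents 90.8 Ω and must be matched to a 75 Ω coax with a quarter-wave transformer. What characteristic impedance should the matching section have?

Z_qwt = √(Z_0·R_L) = √(75 × 90.8) = √6810

Z_qwt ≈ 82.5 Ω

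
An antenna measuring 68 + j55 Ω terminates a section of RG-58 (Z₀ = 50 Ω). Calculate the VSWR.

VSWR ≈ 2.6

Γ = (Z_L − Z_0)/(Z_L + Z_0) = (18 + j55)/(118 + j55)
|Γ| = 57.9/130 = 0.445
VSWR = (1 + |Γ|)/(1 − |Γ|) = 1.44/0.555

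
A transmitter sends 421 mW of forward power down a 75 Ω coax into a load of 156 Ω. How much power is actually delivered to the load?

P_delivered ≈ 369 mW

Γ = (156 − 75)/(156 + 75) = 0.351
|Γ|² = 0.123
P_refl = |Γ|²·P_inc = 51.8 mW, P_del = (1 − |Γ|²)·P_inc = 369 mW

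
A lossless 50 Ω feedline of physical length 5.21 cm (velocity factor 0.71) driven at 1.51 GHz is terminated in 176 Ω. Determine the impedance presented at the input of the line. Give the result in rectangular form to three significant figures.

λ = v/f = 0.71·c / 1.51 GHz = 0.141 m
βl = 2π·l/λ = 2π × 0.369 = 133°
tan(βl) = tan(133°) = -1.07
Z_in = Z_0·(Z_L + jZ_0·tanβl)/(Z_0 + jZ_L·tanβl)
     = 50·(176 − j53.7)/(50 − j189)

Z_in ≈ 24.8 + j40 Ω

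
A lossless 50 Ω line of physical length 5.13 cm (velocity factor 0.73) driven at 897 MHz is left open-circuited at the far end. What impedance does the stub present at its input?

Z_in ≈ −j12.8 Ω

λ = v/f = 0.73·c / 897 MHz = 0.244 m
βl = 2π·l/λ = 2π × 0.21 = 75.6°
tan(βl) = 3.91
For an open-circuited stub, Z_in = −jZ_0·cot(βl) = −jZ_0/tan(βl)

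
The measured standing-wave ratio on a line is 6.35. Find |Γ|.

|Γ| ≈ 0.728

|Γ| = (S − 1)/(S + 1) = (6.35 − 1)/(6.35 + 1) = 5.35/7.35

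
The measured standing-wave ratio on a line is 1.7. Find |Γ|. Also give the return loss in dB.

|Γ| ≈ 0.259; return loss ≈ 11.7 dB

|Γ| = (S − 1)/(S + 1) = (1.7 − 1)/(1.7 + 1) = 0.7/2.7
RL = −20·log₁₀|Γ| = −20·log₁₀(0.259)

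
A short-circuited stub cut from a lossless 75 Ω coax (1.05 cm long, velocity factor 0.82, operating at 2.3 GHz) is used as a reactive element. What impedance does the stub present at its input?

Z_in ≈ +j53.2 Ω

λ = v/f = 0.82·c / 2.3 GHz = 0.107 m
βl = 2π·l/λ = 2π × 0.0982 = 35.3°
tan(βl) = 0.709
For a short-circuited stub, Z_in = jZ_0·tan(βl)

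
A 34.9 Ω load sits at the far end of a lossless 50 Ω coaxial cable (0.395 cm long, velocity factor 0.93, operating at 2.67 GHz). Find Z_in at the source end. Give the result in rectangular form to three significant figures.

Z_in ≈ 35.9 + j6.03 Ω

λ = v/f = 0.93·c / 2.67 GHz = 0.104 m
βl = 2π·l/λ = 2π × 0.0378 = 13.6°
tan(βl) = tan(13.6°) = 0.242
Z_in = Z_0·(Z_L + jZ_0·tanβl)/(Z_0 + jZ_L·tanβl)
     = 50·(34.9 + j12.1)/(50 + j8.45)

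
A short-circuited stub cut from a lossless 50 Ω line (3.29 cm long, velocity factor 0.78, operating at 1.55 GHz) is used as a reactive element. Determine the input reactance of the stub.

X_in ≈ 245 Ω (inductive)

λ = v/f = 0.78·c / 1.55 GHz = 0.151 m
βl = 2π·l/λ = 2π × 0.218 = 78.5°
tan(βl) = 4.89
For a short-circuited stub, Z_in = jZ_0·tan(βl)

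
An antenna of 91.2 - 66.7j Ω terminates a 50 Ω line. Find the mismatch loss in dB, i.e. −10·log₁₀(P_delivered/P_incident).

Γ = (41.2 − j66.7)/(141.2 − j66.7), |Γ| = 0.502
|Γ|² = 0.252, so P_del/P_inc = 1 − |Γ|² = 0.748
ML = −10·log₁₀(1 − |Γ|²)

mismatch loss ≈ 1.26 dB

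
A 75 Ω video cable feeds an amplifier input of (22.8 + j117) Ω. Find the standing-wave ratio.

VSWR ≈ 11.5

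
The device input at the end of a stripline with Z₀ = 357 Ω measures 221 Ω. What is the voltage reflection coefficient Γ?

Γ = (Z_L − Z_0)/(Z_L + Z_0) = (221 − 357)/(221 + 357) = -136/578

Γ = -0.235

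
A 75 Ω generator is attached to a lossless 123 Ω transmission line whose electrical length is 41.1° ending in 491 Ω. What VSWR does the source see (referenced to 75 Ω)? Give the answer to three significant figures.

tan(βl) = 0.872
Z_in = Z_0·(Z_L + jZ_0·tanβl)/(Z_0 + jZ_L·tanβl) = 65.9 − j122 Ω
Γ_s = (Z_in − Z_s)/(Z_in + Z_s) = (-9.13 − j122)/(141 − j122), |Γ_s| = 0.657
VSWR = (1 + |Γ_s|)/(1 − |Γ_s|)

VSWR ≈ 4.83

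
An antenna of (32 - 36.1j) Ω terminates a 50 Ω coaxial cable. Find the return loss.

Γ = (-18 − j36.1)/(82 − j36.1), |Γ| = 0.45
RL = −20·log₁₀|Γ| = −20·log₁₀(0.45)

RL ≈ 6.93 dB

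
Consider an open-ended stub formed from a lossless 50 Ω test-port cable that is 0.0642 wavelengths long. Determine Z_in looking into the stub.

βl = 2π × 0.0642 = 23.1°
tan(βl) = 0.427
For an open-ended stub, Z_in = −jZ_0·cot(βl) = −jZ_0/tan(βl)

Z_in ≈ −j117 Ω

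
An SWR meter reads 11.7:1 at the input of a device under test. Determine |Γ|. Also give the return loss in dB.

|Γ| ≈ 0.843; return loss ≈ 1.49 dB

|Γ| = (S − 1)/(S + 1) = (11.7 − 1)/(11.7 + 1) = 10.7/12.7
RL = −20·log₁₀|Γ| = −20·log₁₀(0.843)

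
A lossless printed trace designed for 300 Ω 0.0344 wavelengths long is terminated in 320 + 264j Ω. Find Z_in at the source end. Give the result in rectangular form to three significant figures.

Z_in ≈ 475 + j271 Ω

βl = 2π × 0.0344 = 12.4°
tan(βl) = tan(12.4°) = 0.22
Z_in = Z_0·(Z_L + jZ_0·tanβl)/(Z_0 + jZ_L·tanβl)
     = 300·(320 + j330)/(242 + j70.3)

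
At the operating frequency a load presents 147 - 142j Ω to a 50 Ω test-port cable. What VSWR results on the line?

VSWR ≈ 5.85

Γ = (Z_L − Z_0)/(Z_L + Z_0) = (97 − j142)/(197 − j142)
|Γ| = 172/243 = 0.708
VSWR = (1 + |Γ|)/(1 − |Γ|) = 1.71/0.292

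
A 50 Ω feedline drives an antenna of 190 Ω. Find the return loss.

RL ≈ 4.68 dB

Γ = (190 − 50)/(190 + 50) = 0.583
RL = −20·log₁₀|Γ| = −20·log₁₀(0.583)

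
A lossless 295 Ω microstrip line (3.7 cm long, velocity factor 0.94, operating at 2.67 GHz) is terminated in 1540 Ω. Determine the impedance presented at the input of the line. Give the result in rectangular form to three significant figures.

Z_in ≈ 84.9 + j203 Ω

λ = v/f = 0.94·c / 2.67 GHz = 0.106 m
βl = 2π·l/λ = 2π × 0.35 = 126°
tan(βl) = tan(126°) = -1.37
Z_in = Z_0·(Z_L + jZ_0·tanβl)/(Z_0 + jZ_L·tanβl)
     = 295·(1540 − j404)/(295 − j2110)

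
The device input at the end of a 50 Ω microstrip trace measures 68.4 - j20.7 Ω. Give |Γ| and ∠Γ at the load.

Γ ≈ 0.23 ∠ -38.4°

Γ = (Z_L − Z_0)/(Z_L + Z_0) = (18.4 − j20.7)/(118.4 − j20.7)
|Γ| = 27.7/120 = 0.23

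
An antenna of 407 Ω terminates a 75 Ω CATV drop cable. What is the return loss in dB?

Γ = (407 − 75)/(407 + 75) = 0.689
RL = −20·log₁₀|Γ| = −20·log₁₀(0.689)

RL ≈ 3.24 dB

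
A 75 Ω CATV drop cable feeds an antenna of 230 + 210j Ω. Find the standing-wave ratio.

VSWR ≈ 5.78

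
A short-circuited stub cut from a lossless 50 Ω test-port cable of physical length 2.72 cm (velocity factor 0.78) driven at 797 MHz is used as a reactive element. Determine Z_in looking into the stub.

λ = v/f = 0.78·c / 797 MHz = 0.294 m
βl = 2π·l/λ = 2π × 0.0926 = 33.4°
tan(βl) = 0.658
For a short-circuited stub, Z_in = jZ_0·tan(βl)

Z_in ≈ +j32.9 Ω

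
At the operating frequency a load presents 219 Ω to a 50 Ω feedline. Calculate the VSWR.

For a purely resistive load, VSWR = R_L/Z_0 or Z_0/R_L (whichever > 1) = 219/50

VSWR ≈ 4.38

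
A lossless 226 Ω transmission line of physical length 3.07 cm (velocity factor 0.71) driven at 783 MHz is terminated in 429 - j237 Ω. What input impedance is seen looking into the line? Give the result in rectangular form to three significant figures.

λ = v/f = 0.71·c / 783 MHz = 0.272 m
βl = 2π·l/λ = 2π × 0.113 = 40.6°
tan(βl) = tan(40.6°) = 0.858
Z_in = Z_0·(Z_L + jZ_0·tanβl)/(Z_0 + jZ_L·tanβl)
     = 226·(429 − j43.1)/(429 + j368)

Z_in ≈ 119 − j125 Ω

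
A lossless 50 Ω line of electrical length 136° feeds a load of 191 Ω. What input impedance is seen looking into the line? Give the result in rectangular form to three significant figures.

Z_in ≈ 25.3 + j44.9 Ω

tan(βl) = tan(136°) = -0.966
Z_in = Z_0·(Z_L + jZ_0·tanβl)/(Z_0 + jZ_L·tanβl)
     = 50·(191 − j48.3)/(50 − j184)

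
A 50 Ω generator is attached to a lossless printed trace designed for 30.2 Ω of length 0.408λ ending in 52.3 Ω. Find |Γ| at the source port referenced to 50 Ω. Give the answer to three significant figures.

βl = 2π × 0.408 = 147°
tan(βl) = -0.652
Z_in = Z_0·(Z_L + jZ_0·tanβl)/(Z_0 + jZ_L·tanβl) = 32.8 + j17.3 Ω
Γ_s = (Z_in − Z_s)/(Z_in + Z_s) = (-17.2 + j17.3)/(82.8 + j17.3), |Γ_s| = 0.289

|Γ| ≈ 0.289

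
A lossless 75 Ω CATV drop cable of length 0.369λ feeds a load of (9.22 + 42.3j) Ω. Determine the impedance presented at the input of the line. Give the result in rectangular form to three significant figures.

Z_in ≈ 7.66 − j23.4 Ω

βl = 2π × 0.369 = 133°
tan(βl) = tan(133°) = -1.08
Z_in = Z_0·(Z_L + jZ_0·tanβl)/(Z_0 + jZ_L·tanβl)
     = 75·(9.22 − j38.6)/(121 − j9.94)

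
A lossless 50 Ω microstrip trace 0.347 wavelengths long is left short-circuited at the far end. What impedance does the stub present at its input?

Z_in ≈ −j71.6 Ω

βl = 2π × 0.347 = 125°
tan(βl) = -1.43
For a short-circuited stub, Z_in = jZ_0·tan(βl)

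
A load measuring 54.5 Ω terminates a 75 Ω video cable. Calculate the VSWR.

Γ = (54.5 − 75)/(54.5 + 75) = -0.158
VSWR = (1 + 0.158)/(1 − 0.158)

VSWR ≈ 1.38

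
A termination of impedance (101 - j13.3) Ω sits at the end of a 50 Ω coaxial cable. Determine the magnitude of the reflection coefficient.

|Γ| ≈ 0.348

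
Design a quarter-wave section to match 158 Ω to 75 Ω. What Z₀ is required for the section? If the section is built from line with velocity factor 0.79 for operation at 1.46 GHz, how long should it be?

Z_qwt = √(Z_0·R_L) = √(75 × 158) = √11850
λ = 0.79·c/f = 0.162 m, so l = λ/4 = 0.0406 m

Z_qwt ≈ 109 Ω; length ≈ 4.06 cm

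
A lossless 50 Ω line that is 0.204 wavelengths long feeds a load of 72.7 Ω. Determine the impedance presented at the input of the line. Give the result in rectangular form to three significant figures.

Z_in ≈ 35.9 − j7.52 Ω

βl = 2π × 0.204 = 73.4°
tan(βl) = tan(73.4°) = 3.36
Z_in = Z_0·(Z_L + jZ_0·tanβl)/(Z_0 + jZ_L·tanβl)
     = 50·(72.7 + j168)/(50 + j244)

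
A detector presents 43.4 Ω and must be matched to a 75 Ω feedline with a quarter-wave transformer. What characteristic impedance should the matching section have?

Z_qwt ≈ 57.1 Ω

Z_qwt = √(Z_0·R_L) = √(75 × 43.4) = √3255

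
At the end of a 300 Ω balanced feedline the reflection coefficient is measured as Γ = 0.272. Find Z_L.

Z_L ≈ 524 Ω

Z_L = Z_0·(1 + Γ)/(1 − Γ) = 300·(1.27)/(0.728)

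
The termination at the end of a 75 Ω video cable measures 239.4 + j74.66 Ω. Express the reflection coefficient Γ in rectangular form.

Γ ≈ 0.548 + j0.107

Γ = (Z_L − Z_0)/(Z_L + Z_0) = (164.4 + j74.66)/(314.4 + j74.66)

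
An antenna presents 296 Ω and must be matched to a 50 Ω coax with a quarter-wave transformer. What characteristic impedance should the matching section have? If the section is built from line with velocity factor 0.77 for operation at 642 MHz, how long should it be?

Z_qwt ≈ 122 Ω; length ≈ 9 cm

Z_qwt = √(Z_0·R_L) = √(50 × 296) = √14800
λ = 0.77·c/f = 0.36 m, so l = λ/4 = 0.09 m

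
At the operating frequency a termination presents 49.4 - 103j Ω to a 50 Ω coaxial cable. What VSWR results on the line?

Γ = (Z_L − Z_0)/(Z_L + Z_0) = (-0.6 − j103)/(99.4 − j103)
|Γ| = 103/143 = 0.72
VSWR = (1 + |Γ|)/(1 − |Γ|) = 1.72/0.28

VSWR ≈ 6.13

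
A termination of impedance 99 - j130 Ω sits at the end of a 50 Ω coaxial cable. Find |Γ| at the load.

Γ = (Z_L − Z_0)/(Z_L + Z_0) = (49 − j130)/(149 − j130)
|Γ| = 139/198

|Γ| ≈ 0.703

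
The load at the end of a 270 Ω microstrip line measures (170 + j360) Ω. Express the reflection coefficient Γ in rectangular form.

Γ = (Z_L − Z_0)/(Z_L + Z_0) = (-100 + j360)/(440 + j360)

Γ ≈ 0.265 + j0.601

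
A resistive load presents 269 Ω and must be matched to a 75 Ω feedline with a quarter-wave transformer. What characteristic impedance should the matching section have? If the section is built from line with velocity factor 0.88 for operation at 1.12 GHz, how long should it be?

Z_qwt = √(Z_0·R_L) = √(75 × 269) = √20180
λ = 0.88·c/f = 0.236 m, so l = λ/4 = 0.0589 m

Z_qwt ≈ 142 Ω; length ≈ 5.89 cm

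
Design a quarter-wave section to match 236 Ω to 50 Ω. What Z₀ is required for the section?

Z_qwt = √(Z_0·R_L) = √(50 × 236) = √11800

Z_qwt ≈ 109 Ω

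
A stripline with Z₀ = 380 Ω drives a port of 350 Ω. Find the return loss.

Γ = (350 − 380)/(350 + 380) = -0.0411
RL = −20·log₁₀|Γ| = −20·log₁₀(0.0411)

RL ≈ 27.7 dB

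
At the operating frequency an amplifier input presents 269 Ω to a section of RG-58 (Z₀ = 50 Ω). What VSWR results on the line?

VSWR ≈ 5.38

Γ = (269 − 50)/(269 + 50) = 0.687
VSWR = (1 + 0.687)/(1 − 0.687)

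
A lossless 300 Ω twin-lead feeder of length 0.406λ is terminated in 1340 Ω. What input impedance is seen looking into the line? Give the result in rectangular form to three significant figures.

βl = 2π × 0.406 = 146°
tan(βl) = tan(146°) = -0.67
Z_in = Z_0·(Z_L + jZ_0·tanβl)/(Z_0 + jZ_L·tanβl)
     = 300·(1340 − j201)/(300 − j898)

Z_in ≈ 195 + j382 Ω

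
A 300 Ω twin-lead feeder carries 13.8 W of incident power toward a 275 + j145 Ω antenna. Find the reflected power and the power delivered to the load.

|Γ| = |(-25 + j145)/(575 + j145)| = 0.248
|Γ|² = 0.0616
P_refl = |Γ|²·P_inc = 0.85 W, P_del = (1 − |Γ|²)·P_inc = 13 W

P_reflected ≈ 0.85 W; P_delivered ≈ 13 W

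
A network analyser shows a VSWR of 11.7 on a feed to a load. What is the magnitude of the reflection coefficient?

|Γ| = (S − 1)/(S + 1) = (11.7 − 1)/(11.7 + 1) = 10.7/12.7

|Γ| ≈ 0.843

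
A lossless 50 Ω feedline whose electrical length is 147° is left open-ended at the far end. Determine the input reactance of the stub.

tan(βl) = -0.649
For an open-ended stub, Z_in = −jZ_0·cot(βl) = −jZ_0/tan(βl)

X_in ≈ 77 Ω (inductive)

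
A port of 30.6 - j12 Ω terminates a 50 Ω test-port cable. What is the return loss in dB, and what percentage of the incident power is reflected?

Γ = (-19.4 − j12)/(80.6 − j12), |Γ| = 0.28
RL = −20·log₁₀(0.28) = 11.1 dB
P_refl/P_inc = |Γ|² = 0.0784

RL ≈ 11.1 dB; 7.84% of incident power reflected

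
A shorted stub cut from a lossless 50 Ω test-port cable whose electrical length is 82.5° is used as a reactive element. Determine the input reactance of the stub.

X_in ≈ 380 Ω (inductive)

tan(βl) = 7.6
For a shorted stub, Z_in = jZ_0·tan(βl)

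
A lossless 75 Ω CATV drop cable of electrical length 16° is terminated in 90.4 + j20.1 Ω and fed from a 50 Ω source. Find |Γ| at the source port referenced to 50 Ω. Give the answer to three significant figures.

|Γ| ≈ 0.34

tan(βl) = 0.287
Z_in = Z_0·(Z_L + jZ_0·tanβl)/(Z_0 + jZ_L·tanβl) = 101 + j7.37 Ω
Γ_s = (Z_in − Z_s)/(Z_in + Z_s) = (50.7 + j7.37)/(151 + j7.37), |Γ_s| = 0.34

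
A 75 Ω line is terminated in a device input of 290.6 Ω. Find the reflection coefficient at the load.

Γ = (Z_L − Z_0)/(Z_L + Z_0) = (290.6 − 75)/(290.6 + 75) = 215.6/365.6

Γ = 0.59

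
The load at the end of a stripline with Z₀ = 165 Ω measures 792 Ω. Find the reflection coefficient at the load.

Γ = 0.655

Γ = (Z_L − Z_0)/(Z_L + Z_0) = (792 − 165)/(792 + 165) = 627/957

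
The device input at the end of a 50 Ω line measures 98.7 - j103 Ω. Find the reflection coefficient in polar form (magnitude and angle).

Γ ≈ 0.63 ∠ -30°

Γ = (Z_L − Z_0)/(Z_L + Z_0) = (48.7 − j103)/(148.7 − j103)
|Γ| = 114/181 = 0.63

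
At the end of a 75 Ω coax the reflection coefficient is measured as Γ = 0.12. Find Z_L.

Z_L = Z_0·(1 + Γ)/(1 − Γ) = 75·(1.12)/(0.88)

Z_L ≈ 95.5 Ω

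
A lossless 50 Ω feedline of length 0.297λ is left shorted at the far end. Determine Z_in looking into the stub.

Z_in ≈ −j164 Ω

βl = 2π × 0.297 = 107°
tan(βl) = -3.29
For a shorted stub, Z_in = jZ_0·tan(βl)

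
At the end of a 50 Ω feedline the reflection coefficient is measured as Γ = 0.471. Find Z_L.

Z_L ≈ 139 Ω

Z_L = Z_0·(1 + Γ)/(1 − Γ) = 50·(1.47)/(0.529)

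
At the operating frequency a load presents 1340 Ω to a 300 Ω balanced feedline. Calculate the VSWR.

Γ = (1340 − 300)/(1340 + 300) = 0.634
VSWR = (1 + 0.634)/(1 − 0.634)

VSWR ≈ 4.47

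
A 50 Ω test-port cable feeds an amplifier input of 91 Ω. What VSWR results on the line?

VSWR ≈ 1.82

Γ = (91 − 50)/(91 + 50) = 0.291
VSWR = (1 + 0.291)/(1 − 0.291)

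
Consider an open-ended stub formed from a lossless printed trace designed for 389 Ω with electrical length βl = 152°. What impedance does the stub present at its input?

tan(βl) = -0.532
For an open-ended stub, Z_in = −jZ_0·cot(βl) = −jZ_0/tan(βl)

Z_in ≈ +j732 Ω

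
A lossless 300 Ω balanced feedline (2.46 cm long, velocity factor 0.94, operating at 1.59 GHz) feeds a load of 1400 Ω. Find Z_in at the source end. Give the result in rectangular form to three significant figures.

Z_in ≈ 106 − j233 Ω

λ = v/f = 0.94·c / 1.59 GHz = 0.177 m
βl = 2π·l/λ = 2π × 0.139 = 49.9°
tan(βl) = tan(49.9°) = 1.19
Z_in = Z_0·(Z_L + jZ_0·tanβl)/(Z_0 + jZ_L·tanβl)
     = 300·(1400 + j357)/(300 + j1660)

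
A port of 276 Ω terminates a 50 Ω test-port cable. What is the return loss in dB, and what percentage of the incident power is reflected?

RL ≈ 3.18 dB; 48.1% of incident power reflected

Γ = (276 − 50)/(276 + 50) = 0.693
RL = −20·log₁₀(0.693) = 3.18 dB
P_refl/P_inc = |Γ|² = 0.481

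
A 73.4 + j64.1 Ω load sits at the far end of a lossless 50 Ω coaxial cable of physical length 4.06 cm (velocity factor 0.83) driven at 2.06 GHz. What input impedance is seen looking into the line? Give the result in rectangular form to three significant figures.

λ = v/f = 0.83·c / 2.06 GHz = 0.121 m
βl = 2π·l/λ = 2π × 0.336 = 121°
tan(βl) = tan(121°) = -1.67
Z_in = Z_0·(Z_L + jZ_0·tanβl)/(Z_0 + jZ_L·tanβl)
     = 50·(73.4 − j19.4)/(157 − j123)

Z_in ≈ 17.5 + j7.5 Ω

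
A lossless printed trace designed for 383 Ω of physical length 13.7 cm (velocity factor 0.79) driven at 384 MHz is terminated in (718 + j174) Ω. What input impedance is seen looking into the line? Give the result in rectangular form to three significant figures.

Z_in ≈ 206 − j98.6 Ω

λ = v/f = 0.79·c / 384 MHz = 0.617 m
βl = 2π·l/λ = 2π × 0.222 = 79.9°
tan(βl) = tan(79.9°) = 5.62
Z_in = Z_0·(Z_L + jZ_0·tanβl)/(Z_0 + jZ_L·tanβl)
     = 383·(718 + j2330)/(-595 + j4040)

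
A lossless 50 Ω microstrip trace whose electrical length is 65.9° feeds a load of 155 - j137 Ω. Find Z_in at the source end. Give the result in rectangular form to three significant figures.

tan(βl) = tan(65.9°) = 2.24
Z_in = Z_0·(Z_L + jZ_0·tanβl)/(Z_0 + jZ_L·tanβl)
     = 50·(155 − j25.2)/(356 + j347)

Z_in ≈ 9.41 − j12.7 Ω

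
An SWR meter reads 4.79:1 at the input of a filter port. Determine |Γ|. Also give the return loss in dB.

|Γ| ≈ 0.655; return loss ≈ 3.68 dB

|Γ| = (S − 1)/(S + 1) = (4.79 − 1)/(4.79 + 1) = 3.79/5.79
RL = −20·log₁₀|Γ| = −20·log₁₀(0.655)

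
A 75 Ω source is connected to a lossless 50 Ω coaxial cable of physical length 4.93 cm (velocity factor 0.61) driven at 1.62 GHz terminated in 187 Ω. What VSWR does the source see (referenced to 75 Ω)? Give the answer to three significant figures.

VSWR ≈ 3

λ = v/f = 0.61·c / 1.62 GHz = 0.113 m
βl = 2π·l/λ = 2π × 0.436 = 157°
tan(βl) = -0.422
Z_in = Z_0·(Z_L + jZ_0·tanβl)/(Z_0 + jZ_L·tanβl) = 63.1 + j78.5 Ω
Γ_s = (Z_in − Z_s)/(Z_in + Z_s) = (-11.9 + j78.5)/(138 + j78.5), |Γ_s| = 0.5
VSWR = (1 + |Γ_s|)/(1 − |Γ_s|)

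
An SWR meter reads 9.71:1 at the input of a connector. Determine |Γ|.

|Γ| ≈ 0.813

|Γ| = (S − 1)/(S + 1) = (9.71 − 1)/(9.71 + 1) = 8.71/10.7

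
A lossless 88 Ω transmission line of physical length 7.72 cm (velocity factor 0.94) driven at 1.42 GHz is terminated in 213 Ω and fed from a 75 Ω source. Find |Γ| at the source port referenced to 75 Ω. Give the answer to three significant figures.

λ = v/f = 0.94·c / 1.42 GHz = 0.199 m
βl = 2π·l/λ = 2π × 0.389 = 140°
tan(βl) = -0.841
Z_in = Z_0·(Z_L + jZ_0·tanβl)/(Z_0 + jZ_L·tanβl) = 70.7 + j69.9 Ω
Γ_s = (Z_in − Z_s)/(Z_in + Z_s) = (-4.28 + j69.9)/(146 + j69.9), |Γ_s| = 0.433

|Γ| ≈ 0.433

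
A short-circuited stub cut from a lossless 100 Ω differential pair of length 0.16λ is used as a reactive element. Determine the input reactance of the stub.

X_in ≈ 158 Ω (inductive)

βl = 2π × 0.16 = 57.6°
tan(βl) = 1.58
For a short-circuited stub, Z_in = jZ_0·tan(βl)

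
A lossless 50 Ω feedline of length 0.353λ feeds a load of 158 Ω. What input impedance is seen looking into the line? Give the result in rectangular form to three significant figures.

Z_in ≈ 23.5 + j32.2 Ω

βl = 2π × 0.353 = 127°
tan(βl) = tan(127°) = -1.32
Z_in = Z_0·(Z_L + jZ_0·tanβl)/(Z_0 + jZ_L·tanβl)
     = 50·(158 − j66.2)/(50 − j209)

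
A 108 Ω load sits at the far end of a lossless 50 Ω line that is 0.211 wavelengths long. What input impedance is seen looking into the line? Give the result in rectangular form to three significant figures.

Z_in ≈ 24.3 − j9.69 Ω

βl = 2π × 0.211 = 76°
tan(βl) = tan(76°) = 4
Z_in = Z_0·(Z_L + jZ_0·tanβl)/(Z_0 + jZ_L·tanβl)
     = 50·(108 + j200)/(50 + j432)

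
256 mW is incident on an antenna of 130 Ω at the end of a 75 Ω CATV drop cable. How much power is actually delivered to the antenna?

Γ = (130 − 75)/(130 + 75) = 0.268
|Γ|² = 0.072
P_refl = |Γ|²·P_inc = 18.4 mW, P_del = (1 − |Γ|²)·P_inc = 238 mW

P_delivered ≈ 238 mW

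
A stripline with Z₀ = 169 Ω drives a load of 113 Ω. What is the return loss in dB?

RL ≈ 14 dB

Γ = (113 − 169)/(113 + 169) = -0.199
RL = −20·log₁₀|Γ| = −20·log₁₀(0.199)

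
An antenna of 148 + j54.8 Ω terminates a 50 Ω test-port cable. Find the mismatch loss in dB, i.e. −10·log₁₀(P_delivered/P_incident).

mismatch loss ≈ 1.54 dB

Γ = (98 + j54.8)/(198 + j54.8), |Γ| = 0.547
|Γ|² = 0.299, so P_del/P_inc = 1 − |Γ|² = 0.701
ML = −10·log₁₀(1 − |Γ|²)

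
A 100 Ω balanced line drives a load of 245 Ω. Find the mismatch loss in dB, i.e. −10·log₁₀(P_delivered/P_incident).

mismatch loss ≈ 0.844 dB

Γ = (245 − 100)/(245 + 100) = 0.42
|Γ|² = 0.177, so P_del/P_inc = 1 − |Γ|² = 0.823
ML = −10·log₁₀(1 − |Γ|²)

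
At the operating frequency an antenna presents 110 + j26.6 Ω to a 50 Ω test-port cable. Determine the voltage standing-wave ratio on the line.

VSWR ≈ 2.36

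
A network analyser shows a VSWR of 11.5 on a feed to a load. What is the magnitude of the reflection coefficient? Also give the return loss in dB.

|Γ| = (S − 1)/(S + 1) = (11.5 − 1)/(11.5 + 1) = 10.5/12.5
RL = −20·log₁₀|Γ| = −20·log₁₀(0.84)

|Γ| ≈ 0.84; return loss ≈ 1.51 dB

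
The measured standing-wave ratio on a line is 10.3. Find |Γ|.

|Γ| = (S − 1)/(S + 1) = (10.3 − 1)/(10.3 + 1) = 9.3/11.3

|Γ| ≈ 0.823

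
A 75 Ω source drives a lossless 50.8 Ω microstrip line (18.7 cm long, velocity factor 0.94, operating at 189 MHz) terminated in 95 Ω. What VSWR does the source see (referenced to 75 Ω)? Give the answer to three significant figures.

VSWR ≈ 2.12

λ = v/f = 0.94·c / 189 MHz = 1.49 m
βl = 2π·l/λ = 2π × 0.125 = 45.1°
tan(βl) = 1
Z_in = Z_0·(Z_L + jZ_0·tanβl)/(Z_0 + jZ_L·tanβl) = 42.2 − j28.1 Ω
Γ_s = (Z_in − Z_s)/(Z_in + Z_s) = (-32.8 − j28.1)/(117 − j28.1), |Γ_s| = 0.359
VSWR = (1 + |Γ_s|)/(1 − |Γ_s|)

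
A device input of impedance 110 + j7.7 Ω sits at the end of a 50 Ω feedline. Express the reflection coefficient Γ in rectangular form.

Γ ≈ 0.376 + j0.03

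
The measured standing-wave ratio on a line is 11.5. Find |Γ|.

|Γ| ≈ 0.84

|Γ| = (S − 1)/(S + 1) = (11.5 − 1)/(11.5 + 1) = 10.5/12.5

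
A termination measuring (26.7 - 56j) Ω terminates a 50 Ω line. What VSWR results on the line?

VSWR ≈ 4.54

Γ = (Z_L − Z_0)/(Z_L + Z_0) = (-23.3 − j56)/(76.7 − j56)
|Γ| = 60.7/95 = 0.639
VSWR = (1 + |Γ|)/(1 − |Γ|) = 1.64/0.361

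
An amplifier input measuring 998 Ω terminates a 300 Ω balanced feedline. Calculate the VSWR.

VSWR ≈ 3.33

Γ = (998 − 300)/(998 + 300) = 0.538
VSWR = (1 + 0.538)/(1 − 0.538)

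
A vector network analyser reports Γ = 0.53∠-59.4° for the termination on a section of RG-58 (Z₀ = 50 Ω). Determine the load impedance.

Z_L = Z_0·(1 + Γ)/(1 − Γ) = 50·(1.27 − j0.456)/(0.73 + j0.456)

Z_L ≈ 48.5 − j61.5 Ω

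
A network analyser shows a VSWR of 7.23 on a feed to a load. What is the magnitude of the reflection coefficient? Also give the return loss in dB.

|Γ| ≈ 0.757; return loss ≈ 2.42 dB

|Γ| = (S − 1)/(S + 1) = (7.23 − 1)/(7.23 + 1) = 6.23/8.23
RL = −20·log₁₀|Γ| = −20·log₁₀(0.757)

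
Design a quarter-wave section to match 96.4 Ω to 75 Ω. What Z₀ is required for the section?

Z_qwt ≈ 85 Ω

Z_qwt = √(Z_0·R_L) = √(75 × 96.4) = √7230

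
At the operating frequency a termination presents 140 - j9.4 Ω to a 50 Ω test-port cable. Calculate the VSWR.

VSWR ≈ 2.81

Γ = (Z_L − Z_0)/(Z_L + Z_0) = (90 − j9.4)/(190 − j9.4)
|Γ| = 90.5/190 = 0.476
VSWR = (1 + |Γ|)/(1 − |Γ|) = 1.48/0.524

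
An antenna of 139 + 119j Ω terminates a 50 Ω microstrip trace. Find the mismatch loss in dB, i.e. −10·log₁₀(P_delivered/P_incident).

mismatch loss ≈ 2.54 dB

Γ = (89 + j119)/(189 + j119), |Γ| = 0.665
|Γ|² = 0.443, so P_del/P_inc = 1 − |Γ|² = 0.557
ML = −10·log₁₀(1 − |Γ|²)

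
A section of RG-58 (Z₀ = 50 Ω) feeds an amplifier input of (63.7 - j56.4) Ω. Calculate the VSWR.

VSWR ≈ 2.69

Γ = (Z_L − Z_0)/(Z_L + Z_0) = (13.7 − j56.4)/(113.7 − j56.4)
|Γ| = 58/127 = 0.457
VSWR = (1 + |Γ|)/(1 − |Γ|) = 1.46/0.543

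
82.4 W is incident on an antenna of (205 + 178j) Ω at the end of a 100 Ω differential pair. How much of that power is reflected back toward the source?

|Γ| = |(105 + j178)/(305 + j178)| = 0.585
|Γ|² = 0.342
P_refl = |Γ|²·P_inc = 28.2 W, P_del = (1 − |Γ|²)·P_inc = 54.2 W

P_reflected ≈ 28.2 W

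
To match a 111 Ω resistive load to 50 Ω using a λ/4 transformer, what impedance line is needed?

Z_qwt = √(Z_0·R_L) = √(50 × 111) = √5550

Z_qwt ≈ 74.5 Ω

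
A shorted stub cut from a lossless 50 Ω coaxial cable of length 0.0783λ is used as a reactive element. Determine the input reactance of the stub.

X_in ≈ 26.8 Ω (inductive)

βl = 2π × 0.0783 = 28.2°
tan(βl) = 0.536
For a shorted stub, Z_in = jZ_0·tan(βl)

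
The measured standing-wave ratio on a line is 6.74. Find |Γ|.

|Γ| ≈ 0.742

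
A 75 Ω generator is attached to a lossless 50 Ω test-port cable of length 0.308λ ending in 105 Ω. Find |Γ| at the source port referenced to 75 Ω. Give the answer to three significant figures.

βl = 2π × 0.308 = 111°
tan(βl) = -2.62
Z_in = Z_0·(Z_L + jZ_0·tanβl)/(Z_0 + jZ_L·tanβl) = 26.4 + j14.3 Ω
Γ_s = (Z_in − Z_s)/(Z_in + Z_s) = (-48.6 + j14.3)/(101 + j14.3), |Γ_s| = 0.495

|Γ| ≈ 0.495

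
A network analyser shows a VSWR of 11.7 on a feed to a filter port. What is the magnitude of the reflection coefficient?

|Γ| = (S − 1)/(S + 1) = (11.7 − 1)/(11.7 + 1) = 10.7/12.7

|Γ| ≈ 0.843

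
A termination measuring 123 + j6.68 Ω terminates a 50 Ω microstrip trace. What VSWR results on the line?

Γ = (Z_L − Z_0)/(Z_L + Z_0) = (73 + j6.68)/(173 + j6.68)
|Γ| = 73.3/173 = 0.423
VSWR = (1 + |Γ|)/(1 − |Γ|) = 1.42/0.577

VSWR ≈ 2.47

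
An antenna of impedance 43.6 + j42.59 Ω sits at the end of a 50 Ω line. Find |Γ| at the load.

|Γ| ≈ 0.419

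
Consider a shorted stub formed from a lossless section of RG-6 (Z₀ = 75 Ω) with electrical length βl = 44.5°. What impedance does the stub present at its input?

Z_in ≈ +j73.7 Ω

tan(βl) = 0.983
For a shorted stub, Z_in = jZ_0·tan(βl)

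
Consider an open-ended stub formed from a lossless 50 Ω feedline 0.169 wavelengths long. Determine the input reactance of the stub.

X_in ≈ -27.9 Ω (capacitive)

βl = 2π × 0.169 = 60.8°
tan(βl) = 1.79
For an open-ended stub, Z_in = −jZ_0·cot(βl) = −jZ_0/tan(βl)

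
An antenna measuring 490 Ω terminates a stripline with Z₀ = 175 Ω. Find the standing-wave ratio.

VSWR ≈ 2.8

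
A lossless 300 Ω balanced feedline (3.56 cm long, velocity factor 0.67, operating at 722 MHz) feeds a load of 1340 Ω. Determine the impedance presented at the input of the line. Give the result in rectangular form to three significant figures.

Z_in ≈ 124 − j263 Ω

λ = v/f = 0.67·c / 722 MHz = 0.278 m
βl = 2π·l/λ = 2π × 0.128 = 46°
tan(βl) = tan(46°) = 1.04
Z_in = Z_0·(Z_L + jZ_0·tanβl)/(Z_0 + jZ_L·tanβl)
     = 300·(1340 + j311)/(300 + j1390)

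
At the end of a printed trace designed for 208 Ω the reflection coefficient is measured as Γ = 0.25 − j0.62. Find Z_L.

Z_L ≈ 121 − j272 Ω

Z_L = Z_0·(1 + Γ)/(1 − Γ) = 208·(1.25 − j0.62)/(0.75 + j0.62)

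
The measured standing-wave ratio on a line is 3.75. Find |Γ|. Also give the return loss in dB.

|Γ| ≈ 0.579; return loss ≈ 4.75 dB

|Γ| = (S − 1)/(S + 1) = (3.75 − 1)/(3.75 + 1) = 2.75/4.75
RL = −20·log₁₀|Γ| = −20·log₁₀(0.579)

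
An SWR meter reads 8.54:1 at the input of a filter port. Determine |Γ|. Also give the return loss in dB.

|Γ| = (S − 1)/(S + 1) = (8.54 − 1)/(8.54 + 1) = 7.54/9.54
RL = −20·log₁₀|Γ| = −20·log₁₀(0.79)

|Γ| ≈ 0.79; return loss ≈ 2.04 dB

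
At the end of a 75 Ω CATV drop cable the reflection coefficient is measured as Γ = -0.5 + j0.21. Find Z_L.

Z_L ≈ 23.1 + j13.7 Ω

Z_L = Z_0·(1 + Γ)/(1 − Γ) = 75·(0.5 + j0.21)/(1.5 − j0.21)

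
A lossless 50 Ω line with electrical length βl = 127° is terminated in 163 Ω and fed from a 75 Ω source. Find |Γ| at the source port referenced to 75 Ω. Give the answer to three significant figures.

tan(βl) = -1.33
Z_in = Z_0·(Z_L + jZ_0·tanβl)/(Z_0 + jZ_L·tanβl) = 22.8 + j32.4 Ω
Γ_s = (Z_in − Z_s)/(Z_in + Z_s) = (-52.2 + j32.4)/(97.8 + j32.4), |Γ_s| = 0.596

|Γ| ≈ 0.596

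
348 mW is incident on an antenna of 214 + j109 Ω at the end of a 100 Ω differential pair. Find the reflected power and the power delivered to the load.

P_reflected ≈ 78.4 mW; P_delivered ≈ 270 mW

|Γ| = |(114 + j109)/(314 + j109)| = 0.475
|Γ|² = 0.225
P_refl = |Γ|²·P_inc = 78.4 mW, P_del = (1 − |Γ|²)·P_inc = 270 mW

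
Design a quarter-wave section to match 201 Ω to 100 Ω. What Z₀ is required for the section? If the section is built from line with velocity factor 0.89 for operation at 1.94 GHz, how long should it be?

Z_qwt ≈ 142 Ω; length ≈ 3.44 cm

Z_qwt = √(Z_0·R_L) = √(100 × 201) = √20100
λ = 0.89·c/f = 0.138 m, so l = λ/4 = 0.0344 m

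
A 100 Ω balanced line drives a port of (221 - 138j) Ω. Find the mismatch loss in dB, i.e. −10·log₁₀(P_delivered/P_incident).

Γ = (121 − j138)/(321 − j138), |Γ| = 0.525
|Γ|² = 0.276, so P_del/P_inc = 1 − |Γ|² = 0.724
ML = −10·log₁₀(1 − |Γ|²)

mismatch loss ≈ 1.4 dB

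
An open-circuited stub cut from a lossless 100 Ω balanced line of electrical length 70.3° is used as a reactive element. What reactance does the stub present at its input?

tan(βl) = 2.79
For an open-circuited stub, Z_in = −jZ_0·cot(βl) = −jZ_0/tan(βl)

X_in ≈ -35.8 Ω (capacitive)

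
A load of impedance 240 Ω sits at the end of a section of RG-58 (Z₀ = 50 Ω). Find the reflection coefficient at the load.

Γ = 0.655

Γ = (Z_L − Z_0)/(Z_L + Z_0) = (240 − 50)/(240 + 50) = 190/290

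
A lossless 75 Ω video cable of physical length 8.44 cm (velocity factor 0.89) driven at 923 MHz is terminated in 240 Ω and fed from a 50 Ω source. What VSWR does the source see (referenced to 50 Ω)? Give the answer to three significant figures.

λ = v/f = 0.89·c / 923 MHz = 0.289 m
βl = 2π·l/λ = 2π × 0.292 = 105°
tan(βl) = -3.72
Z_in = Z_0·(Z_L + jZ_0·tanβl)/(Z_0 + jZ_L·tanβl) = 25 + j18.1 Ω
Γ_s = (Z_in − Z_s)/(Z_in + Z_s) = (-25 + j18.1)/(75 + j18.1), |Γ_s| = 0.4
VSWR = (1 + |Γ_s|)/(1 − |Γ_s|)

VSWR ≈ 2.34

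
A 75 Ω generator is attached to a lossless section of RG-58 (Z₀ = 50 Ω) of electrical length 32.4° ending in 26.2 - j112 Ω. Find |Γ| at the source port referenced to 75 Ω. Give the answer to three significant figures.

tan(βl) = 0.635
Z_in = Z_0·(Z_L + jZ_0·tanβl)/(Z_0 + jZ_L·tanβl) = 6.15 − j34 Ω
Γ_s = (Z_in − Z_s)/(Z_in + Z_s) = (-68.8 − j34)/(81.2 − j34), |Γ_s| = 0.873

|Γ| ≈ 0.873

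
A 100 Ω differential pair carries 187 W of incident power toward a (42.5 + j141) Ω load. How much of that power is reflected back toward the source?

P_reflected ≈ 108 W

|Γ| = |(-57.5 + j141)/(142.5 + j141)| = 0.76
|Γ|² = 0.577
P_refl = |Γ|²·P_inc = 108 W, P_del = (1 − |Γ|²)·P_inc = 79.1 W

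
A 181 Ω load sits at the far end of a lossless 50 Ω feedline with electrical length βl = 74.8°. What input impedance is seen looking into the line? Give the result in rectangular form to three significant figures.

tan(βl) = tan(74.8°) = 3.68
Z_in = Z_0·(Z_L + jZ_0·tanβl)/(Z_0 + jZ_L·tanβl)
     = 50·(181 + j184)/(50 + j666)

Z_in ≈ 14.7 − j12.5 Ω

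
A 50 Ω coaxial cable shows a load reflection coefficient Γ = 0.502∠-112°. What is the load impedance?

Z_L ≈ 23 − j28.6 Ω

Z_L = Z_0·(1 + Γ)/(1 − Γ) = 50·(0.812 − j0.465)/(1.19 + j0.465)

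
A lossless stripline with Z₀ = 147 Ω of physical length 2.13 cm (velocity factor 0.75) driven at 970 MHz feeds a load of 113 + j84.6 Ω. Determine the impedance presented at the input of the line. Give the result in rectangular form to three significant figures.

λ = v/f = 0.75·c / 970 MHz = 0.232 m
βl = 2π·l/λ = 2π × 0.0918 = 33.1°
tan(βl) = tan(33.1°) = 0.651
Z_in = Z_0·(Z_L + jZ_0·tanβl)/(Z_0 + jZ_L·tanβl)
     = 147·(113 + j180)/(91.9 + j73.5)

Z_in ≈ 251 + j87.6 Ω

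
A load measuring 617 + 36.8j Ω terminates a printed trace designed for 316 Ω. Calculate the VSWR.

Γ = (Z_L − Z_0)/(Z_L + Z_0) = (301 + j36.8)/(933 + j36.8)
|Γ| = 303/934 = 0.325
VSWR = (1 + |Γ|)/(1 − |Γ|) = 1.32/0.675

VSWR ≈ 1.96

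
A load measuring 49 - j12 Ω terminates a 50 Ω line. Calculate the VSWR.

Γ = (Z_L − Z_0)/(Z_L + Z_0) = (-1 − j12)/(99 − j12)
|Γ| = 12/99.7 = 0.121
VSWR = (1 + |Γ|)/(1 − |Γ|) = 1.12/0.879

VSWR ≈ 1.27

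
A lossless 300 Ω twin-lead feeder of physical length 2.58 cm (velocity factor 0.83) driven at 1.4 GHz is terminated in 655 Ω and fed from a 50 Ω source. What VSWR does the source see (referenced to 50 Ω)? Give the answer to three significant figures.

VSWR ≈ 6.74

λ = v/f = 0.83·c / 1.4 GHz = 0.178 m
βl = 2π·l/λ = 2π × 0.145 = 52.2°
tan(βl) = 1.29
Z_in = Z_0·(Z_L + jZ_0·tanβl)/(Z_0 + jZ_L·tanβl) = 195 − j163 Ω
Γ_s = (Z_in − Z_s)/(Z_in + Z_s) = (145 − j163)/(245 − j163), |Γ_s| = 0.742
VSWR = (1 + |Γ_s|)/(1 − |Γ_s|)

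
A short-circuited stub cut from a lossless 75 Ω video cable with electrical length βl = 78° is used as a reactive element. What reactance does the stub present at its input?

X_in ≈ 353 Ω (inductive)

tan(βl) = 4.7
For a short-circuited stub, Z_in = jZ_0·tan(βl)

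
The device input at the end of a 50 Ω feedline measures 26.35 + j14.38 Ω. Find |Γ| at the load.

|Γ| ≈ 0.356

Γ = (Z_L − Z_0)/(Z_L + Z_0) = (-23.65 + j14.38)/(76.35 + j14.38)
|Γ| = 27.7/77.7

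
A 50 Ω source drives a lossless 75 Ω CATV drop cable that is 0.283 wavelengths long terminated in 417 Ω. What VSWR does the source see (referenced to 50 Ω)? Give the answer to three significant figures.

βl = 2π × 0.283 = 102°
tan(βl) = -4.75
Z_in = Z_0·(Z_L + jZ_0·tanβl)/(Z_0 + jZ_L·tanβl) = 14.1 + j15.2 Ω
Γ_s = (Z_in − Z_s)/(Z_in + Z_s) = (-35.9 + j15.2)/(64.1 + j15.2), |Γ_s| = 0.593
VSWR = (1 + |Γ_s|)/(1 − |Γ_s|)

VSWR ≈ 3.91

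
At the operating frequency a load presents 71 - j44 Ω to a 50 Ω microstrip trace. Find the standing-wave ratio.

Γ = (Z_L − Z_0)/(Z_L + Z_0) = (21 − j44)/(121 − j44)
|Γ| = 48.8/129 = 0.379
VSWR = (1 + |Γ|)/(1 − |Γ|) = 1.38/0.621

VSWR ≈ 2.22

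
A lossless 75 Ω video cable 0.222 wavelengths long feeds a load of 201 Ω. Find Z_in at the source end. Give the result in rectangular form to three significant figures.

βl = 2π × 0.222 = 79.9°
tan(βl) = tan(79.9°) = 5.63
Z_in = Z_0·(Z_L + jZ_0·tanβl)/(Z_0 + jZ_L·tanβl)
     = 75·(201 + j422)/(75 + j1130)

Z_in ≈ 28.7 − j11.4 Ω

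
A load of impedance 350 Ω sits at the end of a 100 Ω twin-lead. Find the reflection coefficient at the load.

Γ = 0.556

Γ = (Z_L − Z_0)/(Z_L + Z_0) = (350 − 100)/(350 + 100) = 250/450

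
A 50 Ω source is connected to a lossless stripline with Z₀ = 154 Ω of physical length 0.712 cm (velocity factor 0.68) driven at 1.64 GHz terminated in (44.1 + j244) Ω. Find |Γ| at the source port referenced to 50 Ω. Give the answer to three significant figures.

|Γ| ≈ 0.948

λ = v/f = 0.68·c / 1.64 GHz = 0.124 m
βl = 2π·l/λ = 2π × 0.0572 = 20.6°
tan(βl) = 0.376
Z_in = Z_0·(Z_L + jZ_0·tanβl)/(Z_0 + jZ_L·tanβl) = 288 + j670 Ω
Γ_s = (Z_in − Z_s)/(Z_in + Z_s) = (238 + j670)/(338 + j670), |Γ_s| = 0.948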